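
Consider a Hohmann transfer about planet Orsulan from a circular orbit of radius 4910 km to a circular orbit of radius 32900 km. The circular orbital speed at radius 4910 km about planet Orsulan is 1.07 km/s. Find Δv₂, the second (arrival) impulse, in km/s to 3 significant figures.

From the circular-orbit relation v² = μ/r at r = 4910 km: μ = v²r = (1.07)² × 4910 = 5621.46 km³/s².
The Hohmann ellipse has a_t = (r₁ + r₂)/2 = 18905 km.
On the circular orbit at r = 32900 km, v_c = √(μ/r) = 0.4134 km/s.
Transfer-orbit speed at the same r (vis-viva, a = a_t): v_t = √[μ(2/r − 1/a_t)] = 0.2107 km/s.
Δv₂ = |v_t − v_c| = |0.2107 − 0.4134| = 0.2027 km/s.

Δv₂ = 0.203 km/s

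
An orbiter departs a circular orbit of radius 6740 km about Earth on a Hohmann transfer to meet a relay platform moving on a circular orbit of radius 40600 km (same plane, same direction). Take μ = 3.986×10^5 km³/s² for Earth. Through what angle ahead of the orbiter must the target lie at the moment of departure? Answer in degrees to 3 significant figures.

The Hohmann ellipse has a_t = (r₁ + r₂)/2 = 23670 km.
The half-period of the transfer ellipse is t = π√(a_t³/μ) = 18120 s.
Target angular speed ω₂ = √(μ/r₂³) = 7.718×10^-5 rad/s.
Angle swept by the target during transfer: ω₂·t = 1.3985 rad = 80.13°.
Arrival is 180° from departure on the ellipse, so φ = 180° − 80.13° = 99.9°.

φ = 99.9°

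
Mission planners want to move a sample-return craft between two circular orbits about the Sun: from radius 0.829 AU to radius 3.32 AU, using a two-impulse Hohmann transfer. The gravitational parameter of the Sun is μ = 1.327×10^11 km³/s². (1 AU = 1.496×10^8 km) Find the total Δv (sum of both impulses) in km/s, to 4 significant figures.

Δv = 14.68 km/s

In km: r₁ = 0.829 × 1.496×10^8 = 1.240184×10^8 km; r₂ = 3.32 × 1.496×10^8 = 4.96672×10^8 km.
Semi-major axis of the transfer orbit: a_t = (1.240184×10^8 + 4.96672×10^8)/2 = 3.103452×10^8 km.
Circular speed at r₁: v₁ = √(μ/r₁) = √(1.327×10^11/1.240184×10^8) = 32.71 km/s.
Transfer-orbit speed at r₁ (v² = μ(2/r − 1/a)): v_p = √[μ(2/r₁ − 1/a_t)] = 41.38 km/s.
First burn Δv₁ = |v_p − v₁| = 8.670 km/s.
At r₂, v₂ = √(μ/r₂) = 16.346 km/s.
Transfer-orbit speed at r₂: v_a = √[μ(2/r₂ − 1/a_t)] = 10.333 km/s.
Second burn Δv₂ = |v₂ − v_a| = 6.013 km/s.
Total Δv = Δv₁ + Δv₂ = 14.68 km/s.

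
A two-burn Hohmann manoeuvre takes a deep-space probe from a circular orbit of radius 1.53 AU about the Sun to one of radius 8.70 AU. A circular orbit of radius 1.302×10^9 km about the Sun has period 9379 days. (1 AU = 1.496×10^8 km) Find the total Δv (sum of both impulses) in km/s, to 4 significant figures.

From Kepler's third law T² = 4π²r³/μ at r = 1.302×10^9 km, T = 9379 days = 9379 × 86400 s = 8.103456×10^8 s: μ = 4π²r³/T² = 1.32694×10^11 km³/s².
In km: r₁ = 1.53 × 1.496×10^8 = 2.28888×10^8 km; r₂ = 8.70 × 1.496×10^8 = 1.30152×10^9 km.
Transfer-ellipse semi-major axis a_t = (r₁ + r₂)/2 = (2.28888×10^8 + 1.30152×10^9)/2 = 7.65204×10^8 km.
At r₁ the circular-orbit speed is v₁ = √(μ/r₁) = 24.078 km/s.
On the transfer ellipse at r₁, vis-viva gives v_p = √[μ(2/r₁ − 1/a_t)] = 31.402 km/s.
First burn Δv₁ = |v_p − v₁| = 7.324 km/s.
At r₂, v₂ = √(μ/r₂) = 10.097 km/s.
Transfer-orbit speed at r₂: v_a = √[μ(2/r₂ − 1/a_t)] = 5.5223 km/s.
Second burn Δv₂ = |v₂ − v_a| = 4.575 km/s.
Total Δv = Δv₁ + Δv₂ = 11.90 km/s.

Δv = 11.90 km/s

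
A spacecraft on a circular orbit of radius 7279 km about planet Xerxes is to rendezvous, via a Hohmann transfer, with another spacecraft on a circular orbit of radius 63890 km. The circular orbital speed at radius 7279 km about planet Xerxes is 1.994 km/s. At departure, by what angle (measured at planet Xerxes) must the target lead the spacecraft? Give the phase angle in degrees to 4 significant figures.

φ = 105.2°

From the circular-orbit relation v² = μ/r at r = 7279 km: μ = v²r = (1.994)² × 7279 = 28941.6 km³/s².
Semi-major axis of the transfer orbit: a_t = (7279 + 63890)/2 = 35584.5 km.
Transfer time t = π√(a_t³/μ) = 1.2396×10^5 s.
Target angular speed ω₂ = √(μ/r₂³) = 1.0534×10^-5 rad/s.
Angle swept by the target during transfer: ω₂·t = 1.3058 rad = 74.82°.
The spacecraft traverses 180° on the transfer ellipse, so the target must lead by 180° − 74.82° = 105.2°.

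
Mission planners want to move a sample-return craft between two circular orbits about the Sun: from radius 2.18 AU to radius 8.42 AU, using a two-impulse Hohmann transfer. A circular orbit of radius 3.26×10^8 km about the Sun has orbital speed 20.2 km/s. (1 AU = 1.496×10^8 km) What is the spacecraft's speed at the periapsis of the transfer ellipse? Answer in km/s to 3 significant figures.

From the circular-orbit relation v² = μ/r at r = 3.26×10^8 km: μ = v²r = (20.2)² × 3.26×10^8 = 1.33021×10^11 km³/s².
In km: r₁ = 2.18 × 1.496×10^8 = 3.26128×10^8 km; r₂ = 8.42 × 1.496×10^8 = 1.259632×10^9 km.
Transfer-ellipse semi-major axis a_t = (r₁ + r₂)/2 = (3.26128×10^8 + 1.259632×10^9)/2 = 7.9288×10^8 km.
The periapsis of the transfer ellipse is at r = 3.26128×10^8 km.
Vis-viva: v = √[μ(2/r − 1/a_t)] = √[1.33021×10^11 × (2/3.26128×10^8 − 1/7.9288×10^8)] = 25.46 km/s.

v = 25.5 km/s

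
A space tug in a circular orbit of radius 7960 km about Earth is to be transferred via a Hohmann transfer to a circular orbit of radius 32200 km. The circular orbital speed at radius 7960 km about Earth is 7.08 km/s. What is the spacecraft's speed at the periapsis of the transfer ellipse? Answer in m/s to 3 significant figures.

v = 8970 m/s

From the circular-orbit relation v² = μ/r at r = 7960 km: μ = v²r = (7.08)² × 7960 = 3.99006×10^5 km³/s².
The Hohmann ellipse has a_t = (r₁ + r₂)/2 = 20080 km.
The periapsis of the transfer ellipse is at r = 7960 km.
Applying v² = μ(2/r − 1/a_t): v = 8.966 km/s.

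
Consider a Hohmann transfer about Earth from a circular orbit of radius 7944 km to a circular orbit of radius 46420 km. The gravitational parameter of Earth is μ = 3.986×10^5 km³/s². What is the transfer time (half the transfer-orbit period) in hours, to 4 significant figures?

t = 6.194 hours

Transfer-ellipse semi-major axis a_t = (r₁ + r₂)/2 = (7944 + 46420)/2 = 27182 km.
Transfer time t = π√(a_t³/μ) = π√((27182)³ / 3.986×10^5) = 22300 s.
Converting: 22300 s ÷ 3600 s/hour = 6.194 hours.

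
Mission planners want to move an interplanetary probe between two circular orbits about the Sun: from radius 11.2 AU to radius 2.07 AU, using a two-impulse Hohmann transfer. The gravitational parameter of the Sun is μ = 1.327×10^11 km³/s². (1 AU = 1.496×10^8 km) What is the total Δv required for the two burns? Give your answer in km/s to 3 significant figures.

Δv = 10.1 km/s

In km: r₁ = 11.2 × 1.496×10^8 = 1.67552×10^9 km; r₂ = 2.07 × 1.496×10^8 = 3.09672×10^8 km.
The Hohmann ellipse has a_t = (r₁ + r₂)/2 = 9.92596×10^8 km.
At r₁ the circular-orbit speed is v₁ = √(μ/r₁) = 8.8994 km/s.
On the transfer ellipse at r₁, vis-viva gives v_a = √[μ(2/r₁ − 1/a_t)] = 4.9708 km/s.
First burn Δv₁ = |v_a − v₁| = 3.929 km/s.
At r₂, v₂ = √(μ/r₂) = 20.701 km/s.
Transfer-orbit speed at r₂: v_p = √[μ(2/r₂ − 1/a_t)] = 26.895 km/s.
Second burn Δv₂ = |v₂ − v_p| = 6.194 km/s.
Δv = Δv₁ + Δv₂ = 3.929 + 6.194 = 10.12 km/s.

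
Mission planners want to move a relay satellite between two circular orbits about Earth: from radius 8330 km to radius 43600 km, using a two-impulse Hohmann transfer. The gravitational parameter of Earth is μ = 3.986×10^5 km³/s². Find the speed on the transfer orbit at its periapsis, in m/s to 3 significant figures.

Transfer-ellipse semi-major axis a_t = (r₁ + r₂)/2 = (8330 + 43600)/2 = 25965 km.
At periapsis, r = 8330 km.
From the vis-viva equation, v = √[μ(2/r − 1/a_t)] = 8.964 km/s.

v = 8960 m/s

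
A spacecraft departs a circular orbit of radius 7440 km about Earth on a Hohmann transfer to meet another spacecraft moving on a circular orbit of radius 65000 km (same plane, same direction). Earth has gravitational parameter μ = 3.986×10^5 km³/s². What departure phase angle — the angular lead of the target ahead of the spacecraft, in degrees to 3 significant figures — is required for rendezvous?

Semi-major axis of the transfer orbit: a_t = (7440 + 65000)/2 = 36220 km.
The half-period of the transfer ellipse is t = π√(a_t³/μ) = 34300 s.
Target angular speed ω₂ = √(μ/r₂³) = 3.810×10^-5 rad/s.
Angle swept by the target during transfer: ω₂·t = 1.3068 rad = 74.87°.
The spacecraft traverses 180° on the transfer ellipse, so the target must lead by 180° − 74.87° = 105°.

φ = 105°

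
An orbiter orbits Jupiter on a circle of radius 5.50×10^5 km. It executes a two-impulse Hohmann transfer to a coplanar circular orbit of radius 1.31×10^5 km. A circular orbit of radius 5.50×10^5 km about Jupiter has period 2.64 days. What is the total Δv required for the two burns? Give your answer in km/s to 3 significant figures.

Δv = 14.2 km/s

From Kepler's third law T² = 4π²r³/μ at r = 5.50×10^5 km, T = 2.64 days = 2.64 × 86400 s = 2.28096×10^5 s: μ = 4π²r³/T² = 1.26244×10^8 km³/s².
Transfer-ellipse semi-major axis a_t = (r₁ + r₂)/2 = (5.500×10^5 + 1.310×10^5)/2 = 3.405×10^5 km.
Circular speed at r₁: v₁ = √(μ/r₁) = √(1.26244×10^8/5.500×10^5) = 15.15 km/s.
On the transfer ellipse at r₁, v² = μ(2/r − 1/a) gives v_a = √[μ(2/r₁ − 1/a_t)] = 9.397 km/s.
First burn Δv₁ = |v_a − v₁| = 5.753 km/s.
At r₂, v₂ = √(μ/r₂) = 31.043 km/s.
Transfer-orbit speed at r₂: v_p = √[μ(2/r₂ − 1/a_t)] = 39.454 km/s.
Second burn Δv₂ = |v₂ − v_p| = 8.411 km/s.
Δv = Δv₁ + Δv₂ = 5.753 + 8.411 = 14.16 km/s.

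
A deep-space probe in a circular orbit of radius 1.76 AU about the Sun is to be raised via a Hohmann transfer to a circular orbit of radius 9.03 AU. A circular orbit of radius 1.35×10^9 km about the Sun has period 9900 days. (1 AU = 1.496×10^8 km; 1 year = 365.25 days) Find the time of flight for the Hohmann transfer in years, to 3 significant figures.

t = 6.26 years

From Kepler's third law T² = 4π²r³/μ at r = 1.35×10^9 km, T = 9900 days = 9900 × 86400 s = 8.5536×10^8 s: μ = 4π²r³/T² = 1.32759×10^11 km³/s².
In km: r₁ = 1.76 × 1.496×10^8 = 2.63296×10^8 km; r₂ = 9.03 × 1.496×10^8 = 1.350888×10^9 km.
Semi-major axis of the transfer orbit: a_t = (2.63296×10^8 + 1.350888×10^9)/2 = 8.07092×10^8 km.
Transfer time t = π√(a_t³/μ) = π√((8.07092×10^8)³ / 1.32759×10^11) = 1.977×10^8 s.
Converting: 1.977×10^8 s ÷ 3.15576×10^7 s/year (365.25 × 86400) = 6.26 years.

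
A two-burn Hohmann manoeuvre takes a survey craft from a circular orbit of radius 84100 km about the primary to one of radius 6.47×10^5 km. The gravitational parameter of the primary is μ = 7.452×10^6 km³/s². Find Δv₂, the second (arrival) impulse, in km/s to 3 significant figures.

The Hohmann ellipse has a_t = (r₁ + r₂)/2 = 3.6555×10^5 km.
On the circular orbit at r = 6.470×10^5 km, v_c = √(μ/r) = 3.394 km/s.
Vis-viva on the transfer ellipse at r = 6.470×10^5 km gives v_t = √[μ(2/r − 1/a_t)] = 1.628 km/s.
Δv₂ = |v_t − v_c| = |1.628 − 3.394| = 1.766 km/s.

Δv₂ = 1.77 km/s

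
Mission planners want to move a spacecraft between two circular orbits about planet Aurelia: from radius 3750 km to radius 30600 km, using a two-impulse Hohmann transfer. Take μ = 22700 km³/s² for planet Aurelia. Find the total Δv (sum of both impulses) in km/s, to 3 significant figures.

Transfer-ellipse semi-major axis a_t = (r₁ + r₂)/2 = (3750 + 30600)/2 = 17175 km.
Circular speed at r₁: v₁ = √(μ/r₁) = √(22700/3750) = 2.46035 km/s.
On the transfer ellipse at r₁, v² = μ(2/r − 1/a) gives v_p = √[μ(2/r₁ − 1/a_t)] = 3.28405 km/s.
First burn Δv₁ = |v_p − v₁| = 0.82370 km/s.
Circular speed at r₂: v₂ = √(μ/r₂) = 0.86130 km/s.
Transfer-orbit speed at r₂: v_a = √[μ(2/r₂ − 1/a_t)] = 0.40246 km/s.
Second burn Δv₂ = |v₂ − v_a| = 0.45884 km/s.
Total Δv = Δv₁ + Δv₂ = 1.283 km/s.

Δv = 1.28 km/s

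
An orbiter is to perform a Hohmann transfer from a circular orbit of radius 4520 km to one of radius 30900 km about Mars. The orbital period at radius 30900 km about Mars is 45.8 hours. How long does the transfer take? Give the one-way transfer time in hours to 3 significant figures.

From Kepler's third law T² = 4π²r³/μ at r = 30900 km, T = 45.8 hours = 45.8 × 3600 s = 1.6488×10^5 s: μ = 4π²r³/T² = 42844.9 km³/s².
Semi-major axis of the transfer orbit: a_t = (4520 + 30900)/2 = 17710 km.
By Kepler's third law the transfer-orbit period is T = 2π√(a_t³/μ), so t = T/2 = 35770 s.
Converting: 35770 s ÷ 3600 s/hour = 9.94 hours.

t = 9.94 hours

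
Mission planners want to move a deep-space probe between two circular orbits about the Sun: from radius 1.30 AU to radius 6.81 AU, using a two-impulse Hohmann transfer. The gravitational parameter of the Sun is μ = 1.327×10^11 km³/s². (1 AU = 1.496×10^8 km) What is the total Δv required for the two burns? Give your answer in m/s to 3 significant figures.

Δv = 12700 m/s

In km: r₁ = 1.30 × 1.496×10^8 = 1.9448×10^8 km; r₂ = 6.81 × 1.496×10^8 = 1.018776×10^9 km.
Transfer-ellipse semi-major axis a_t = (r₁ + r₂)/2 = (1.9448×10^8 + 1.018776×10^9)/2 = 6.06628×10^8 km.
Circular speed at r₁: v₁ = √(μ/r₁) = √(1.327×10^11/1.9448×10^8) = 26.12 km/s.
Transfer-orbit speed at r₁ (vis-viva): v_p = √[μ(2/r₁ − 1/a_t)] = 33.85 km/s.
First burn Δv₁ = |v_p − v₁| = 7.730 km/s.
Circular speed at r₂: v₂ = √(μ/r₂) = 11.413 km/s.
Transfer-orbit speed at r₂: v_a = √[μ(2/r₂ − 1/a_t)] = 6.4621 km/s.
Second burn Δv₂ = |v₂ − v_a| = 4.951 km/s.
Total Δv = Δv₁ + Δv₂ = 12.68 km/s.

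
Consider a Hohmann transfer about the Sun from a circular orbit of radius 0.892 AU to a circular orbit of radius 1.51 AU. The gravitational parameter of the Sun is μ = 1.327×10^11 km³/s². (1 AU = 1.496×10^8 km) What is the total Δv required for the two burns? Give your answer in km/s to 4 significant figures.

Δv = 7.174 km/s

In km: r₁ = 0.892 × 1.496×10^8 = 1.334432×10^8 km; r₂ = 1.51 × 1.496×10^8 = 2.25896×10^8 km.
Transfer-ellipse semi-major axis a_t = (r₁ + r₂)/2 = (1.334432×10^8 + 2.25896×10^8)/2 = 1.796696×10^8 km.
At r₁ the circular-orbit speed is v₁ = √(μ/r₁) = 31.5346 km/s.
Transfer-orbit speed at r₁ (v² = μ(2/r − 1/a)): v_p = √[μ(2/r₁ − 1/a_t)] = 35.3593 km/s.
First burn Δv₁ = |v_p − v₁| = 3.825 km/s.
At r₂, v₂ = √(μ/r₂) = 24.237 km/s.
Transfer-orbit speed at r₂: v_a = √[μ(2/r₂ − 1/a_t)] = 20.888 km/s.
Second burn Δv₂ = |v₂ − v_a| = 3.349 km/s.
Δv = Δv₁ + Δv₂ = 3.825 + 3.349 = 7.174 km/s.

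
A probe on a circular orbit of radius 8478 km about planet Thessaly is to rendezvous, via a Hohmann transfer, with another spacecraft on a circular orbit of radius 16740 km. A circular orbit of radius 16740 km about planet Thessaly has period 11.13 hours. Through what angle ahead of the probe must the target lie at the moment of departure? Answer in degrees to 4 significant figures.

φ = 62.33°

From Kepler's third law T² = 4π²r³/μ at r = 16740 km, T = 11.13 hours = 11.13 × 3600 s = 40068 s: μ = 4π²r³/T² = 1.15353×10^5 km³/s².
Transfer-ellipse semi-major axis a_t = (r₁ + r₂)/2 = (8478 + 16740)/2 = 12609 km.
Transfer time t = π√(a_t³/μ) = 13097 s.
Target angular speed ω₂ = √(μ/r₂³) = 1.5681×10^-4 rad/s.
Angle swept by the target during transfer: ω₂·t = 2.0537 rad = 117.67°.
Arrival is 180° from departure on the ellipse, so φ = 180° − 117.67° = 62.33°.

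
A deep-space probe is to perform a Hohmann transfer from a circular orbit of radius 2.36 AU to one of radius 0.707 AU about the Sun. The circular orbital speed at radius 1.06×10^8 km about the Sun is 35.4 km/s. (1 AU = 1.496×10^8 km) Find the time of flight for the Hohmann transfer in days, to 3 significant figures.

t = 347 days

From the circular-orbit relation v² = μ/r at r = 1.06×10^8 km: μ = v²r = (35.4)² × 1.06×10^8 = 1.32835×10^11 km³/s².
In km: r₁ = 2.36 × 1.496×10^8 = 3.53056×10^8 km; r₂ = 0.707 × 1.496×10^8 = 1.057672×10^8 km.
Semi-major axis of the transfer orbit: a_t = (3.53056×10^8 + 1.057672×10^8)/2 = 2.294116×10^8 km.
Transfer time t = π√(a_t³/μ) = π√((2.294116×10^8)³ / 1.32835×10^11) = 2.995×10^7 s.
Converting: 2.995×10^7 s ÷ 86400 s/day = 347 days.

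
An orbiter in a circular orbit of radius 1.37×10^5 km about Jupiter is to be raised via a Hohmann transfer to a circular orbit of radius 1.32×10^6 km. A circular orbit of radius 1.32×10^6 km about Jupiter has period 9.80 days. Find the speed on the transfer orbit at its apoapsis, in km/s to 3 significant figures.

v = 4.25 km/s

From Kepler's third law T² = 4π²r³/μ at r = 1.32×10^6 km, T = 9.80 days = 9.80 × 86400 s = 8.4672×10^5 s: μ = 4π²r³/T² = 1.26649×10^8 km³/s².
Transfer-ellipse semi-major axis a_t = (r₁ + r₂)/2 = (1.370×10^5 + 1.320×10^6)/2 = 7.285×10^5 km.
At apoapsis, r = 1.320×10^6 km.
From the vis-viva equation, v = √[μ(2/r − 1/a_t)] = 4.248 km/s.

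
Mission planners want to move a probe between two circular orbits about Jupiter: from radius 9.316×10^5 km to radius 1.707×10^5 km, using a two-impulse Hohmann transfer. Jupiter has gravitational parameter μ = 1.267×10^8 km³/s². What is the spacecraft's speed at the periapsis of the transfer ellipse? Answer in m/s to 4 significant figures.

The Hohmann ellipse has a_t = (r₁ + r₂)/2 = 5.5115×10^5 km.
The periapsis of the transfer ellipse is at r = 1.707×10^5 km.
From the vis-viva equation, v = √[μ(2/r − 1/a_t)] = 35.42 km/s.

v = 35420 m/s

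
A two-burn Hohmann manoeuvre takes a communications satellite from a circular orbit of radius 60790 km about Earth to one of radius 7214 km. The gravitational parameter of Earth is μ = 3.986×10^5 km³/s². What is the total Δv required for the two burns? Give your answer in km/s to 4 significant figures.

Δv = 3.887 km/s

The Hohmann ellipse has a_t = (r₁ + r₂)/2 = 34002 km.
At r₁ the circular-orbit speed is v₁ = √(μ/r₁) = 2.5607 km/s.
Transfer-orbit speed at r₁ (v² = μ(2/r − 1/a)): v_a = √[μ(2/r₁ − 1/a_t)] = 1.1795 km/s.
First burn Δv₁ = |v_a − v₁| = 1.381 km/s.
Circular speed at r₂: v₂ = √(μ/r₂) = 7.433 km/s.
Transfer-orbit speed at r₂: v_p = √[μ(2/r₂ − 1/a_t)] = 9.939 km/s.
Second burn Δv₂ = |v₂ − v_p| = 2.506 km/s.
Total Δv = Δv₁ + Δv₂ = 3.887 km/s.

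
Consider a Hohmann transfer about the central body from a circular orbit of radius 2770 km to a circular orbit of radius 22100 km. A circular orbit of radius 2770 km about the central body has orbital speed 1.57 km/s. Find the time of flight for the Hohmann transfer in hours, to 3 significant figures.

From the circular-orbit relation v² = μ/r at r = 2770 km: μ = v²r = (1.57)² × 2770 = 6827.77 km³/s².
Transfer-ellipse semi-major axis a_t = (r₁ + r₂)/2 = (2770 + 22100)/2 = 12435 km.
Half the transfer-orbit period gives t = π√(a_t³/μ) = 52720 s.
Converting: 52720 s ÷ 3600 s/hour = 14.6 hours.

t = 14.6 hours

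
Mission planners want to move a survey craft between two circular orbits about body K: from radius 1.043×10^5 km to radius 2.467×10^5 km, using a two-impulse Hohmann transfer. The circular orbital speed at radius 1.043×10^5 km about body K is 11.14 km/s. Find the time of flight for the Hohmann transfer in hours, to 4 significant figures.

t = 17.83 hours

From the circular-orbit relation v² = μ/r at r = 1.043×10^5 km: μ = v²r = (11.14)² × 1.043×10^5 = 1.29436×10^7 km³/s².
Semi-major axis of the transfer orbit: a_t = (1.043×10^5 + 2.467×10^5)/2 = 1.755×10^5 km.
By Kepler's third law the transfer-orbit period is T = 2π√(a_t³/μ), so t = T/2 = 64200 s.
Converting: 64200 s ÷ 3600 s/hour = 17.83 hours.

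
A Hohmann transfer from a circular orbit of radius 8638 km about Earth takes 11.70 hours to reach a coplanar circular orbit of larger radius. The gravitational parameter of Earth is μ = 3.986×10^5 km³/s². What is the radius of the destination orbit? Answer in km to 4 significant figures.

r₂ = 74430 km

Transfer time t = 11.70 hours = 42120 s, and t = π√(a_t³/μ).
So a_t = (μ t²/π²)^(1/3) = (3.986×10^5 × (42120)² / π²)^(1/3) = 41534 km.
Since a_t = (r₁ + r₂)/2, r₂ = 2a_t − r₁ = 2×41534 − 8638 = 74430 km.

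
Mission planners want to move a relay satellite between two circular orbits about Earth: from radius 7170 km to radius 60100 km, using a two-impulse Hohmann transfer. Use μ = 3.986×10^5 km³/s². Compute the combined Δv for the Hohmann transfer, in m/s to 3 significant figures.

Transfer-ellipse semi-major axis a_t = (r₁ + r₂)/2 = (7170 + 60100)/2 = 33635 km.
Circular speed at r₁: v₁ = √(μ/r₁) = √(3.986×10^5/7170) = 7.456 km/s.
Transfer-orbit speed at r₁ (vis-viva): v_p = √[μ(2/r₁ − 1/a_t)] = 9.967 km/s.
First burn Δv₁ = |v_p − v₁| = 2.511 km/s.
Circular speed at r₂: v₂ = √(μ/r₂) = 2.575 km/s.
Transfer-orbit speed at r₂: v_a = √[μ(2/r₂ − 1/a_t)] = 1.189 km/s.
Second burn Δv₂ = |v₂ − v_a| = 1.386 km/s.
Δv = Δv₁ + Δv₂ = 2.511 + 1.386 = 3.897 km/s.

Δv = 3900 m/s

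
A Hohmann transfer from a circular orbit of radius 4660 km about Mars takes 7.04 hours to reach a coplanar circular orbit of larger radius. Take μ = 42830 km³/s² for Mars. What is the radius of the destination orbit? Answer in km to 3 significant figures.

r₂ = 23500 km

Transfer time t = 7.04 hours = 25344 s, and t = π√(a_t³/μ).
So a_t = (μ t²/π²)^(1/3) = (42830 × (25344)² / π²)^(1/3) = 14073 km.
Since a_t = (r₁ + r₂)/2, r₂ = 2a_t − r₁ = 2×14073 − 4660 = 23486 km.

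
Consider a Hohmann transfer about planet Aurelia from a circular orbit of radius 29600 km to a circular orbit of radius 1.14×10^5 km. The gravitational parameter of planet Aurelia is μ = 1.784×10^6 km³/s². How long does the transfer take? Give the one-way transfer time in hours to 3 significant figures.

Semi-major axis of the transfer orbit: a_t = (29600 + 1.140×10^5)/2 = 71800 km.
By Kepler's third law the transfer-orbit period is T = 2π√(a_t³/μ), so t = T/2 = 45250 s.
Converting: 45250 s ÷ 3600 s/hour = 12.6 hours.

t = 12.6 hours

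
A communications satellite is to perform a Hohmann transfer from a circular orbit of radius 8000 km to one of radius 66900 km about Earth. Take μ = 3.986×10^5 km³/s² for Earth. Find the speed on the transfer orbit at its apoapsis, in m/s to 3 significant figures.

Transfer-ellipse semi-major axis a_t = (r₁ + r₂)/2 = (8000 + 66900)/2 = 37450 km.
At apoapsis, r = 66900 km.
Vis-viva: v = √[μ(2/r − 1/a_t)] = √[3.986×10^5 × (2/66900 − 1/37450)] = 1.128 km/s.

v = 1130 m/s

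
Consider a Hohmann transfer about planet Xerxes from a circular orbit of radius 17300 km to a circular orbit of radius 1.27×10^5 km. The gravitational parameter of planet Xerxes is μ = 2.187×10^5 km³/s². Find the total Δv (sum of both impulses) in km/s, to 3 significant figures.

Transfer-ellipse semi-major axis a_t = (r₁ + r₂)/2 = (17300 + 1.270×10^5)/2 = 72150 km.
Circular speed at r₁: v₁ = √(μ/r₁) = √(2.187×10^5/17300) = 3.5555 km/s.
On the transfer ellipse at r₁, vis-viva gives v_p = √[μ(2/r₁ − 1/a_t)] = 4.7172 km/s.
First burn Δv₁ = |v_p − v₁| = 1.1617 km/s.
At r₂, v₂ = √(μ/r₂) = 1.31227 km/s.
Transfer-orbit speed at r₂: v_a = √[μ(2/r₂ − 1/a_t)] = 0.642580 km/s.
Second burn Δv₂ = |v₂ − v_a| = 0.66969 km/s.
Δv = Δv₁ + Δv₂ = 1.1617 + 0.66969 = 1.831 km/s.

Δv = 1.83 km/s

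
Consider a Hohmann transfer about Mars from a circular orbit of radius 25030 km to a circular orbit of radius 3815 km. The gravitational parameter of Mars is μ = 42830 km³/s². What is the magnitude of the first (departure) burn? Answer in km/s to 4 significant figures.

Semi-major axis of the transfer orbit: a_t = (25030 + 3815)/2 = 14422.5 km.
On the circular orbit at r = 25030 km, v_c = √(μ/r) = 1.3081 km/s.
Vis-viva on the transfer ellipse at r = 25030 km gives v_t = √[μ(2/r − 1/a_t)] = 0.67278 km/s.
Δv₁ = |v_t − v_c| = |0.67278 − 1.3081| = 0.6353 km/s.

Δv₁ = 0.6353 km/s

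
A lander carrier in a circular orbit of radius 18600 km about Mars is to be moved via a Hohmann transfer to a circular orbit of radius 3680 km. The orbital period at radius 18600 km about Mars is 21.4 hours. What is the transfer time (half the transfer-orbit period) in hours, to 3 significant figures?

t = 4.96 hours

From Kepler's third law T² = 4π²r³/μ at r = 18600 km, T = 21.4 hours = 21.4 × 3600 s = 77040 s: μ = 4π²r³/T² = 42802.2 km³/s².
Transfer-ellipse semi-major axis a_t = (r₁ + r₂)/2 = (18600 + 3680)/2 = 11140 km.
By Kepler's third law the transfer-orbit period is T = 2π√(a_t³/μ), so t = T/2 = 17850 s.
Converting: 17850 s ÷ 3600 s/hour = 4.96 hours.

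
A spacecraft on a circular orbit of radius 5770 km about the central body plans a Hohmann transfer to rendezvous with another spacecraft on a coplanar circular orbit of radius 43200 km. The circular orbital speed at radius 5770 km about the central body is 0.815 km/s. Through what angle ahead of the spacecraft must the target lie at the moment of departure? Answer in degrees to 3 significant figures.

φ = 103°

From the circular-orbit relation v² = μ/r at r = 5770 km: μ = v²r = (0.815)² × 5770 = 3832.58 km³/s².
Transfer-ellipse semi-major axis a_t = (r₁ + r₂)/2 = (5770 + 43200)/2 = 24485 km.
The half-period of the transfer ellipse is t = π√(a_t³/μ) = 1.94426×10^5 s.
Target angular speed ω₂ = √(μ/r₂³) = 6.89477×10^-6 rad/s.
Angle swept by the target during transfer: ω₂·t = 1.34052 rad = 76.81°.
The spacecraft traverses 180° on the transfer ellipse, so the target must lead by 180° − 76.81° = 103°.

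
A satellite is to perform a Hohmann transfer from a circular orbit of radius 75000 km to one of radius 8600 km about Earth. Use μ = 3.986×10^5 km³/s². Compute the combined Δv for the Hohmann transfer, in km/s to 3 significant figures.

Δv = 3.57 km/s

Semi-major axis of the transfer orbit: a_t = (75000 + 8600)/2 = 41800 km.
Circular speed at r₁: v₁ = √(μ/r₁) = √(3.986×10^5/75000) = 2.3054 km/s.
On the transfer ellipse at r₁, v² = μ(2/r − 1/a) gives v_a = √[μ(2/r₁ − 1/a_t)] = 1.0457 km/s.
First burn Δv₁ = |v_a − v₁| = 1.260 km/s.
At r₂, v₂ = √(μ/r₂) = 6.808 km/s.
Transfer-orbit speed at r₂: v_p = √[μ(2/r₂ − 1/a_t)] = 9.119 km/s.
Second burn Δv₂ = |v₂ − v_p| = 2.311 km/s.
Total Δv = Δv₁ + Δv₂ = 3.571 km/s.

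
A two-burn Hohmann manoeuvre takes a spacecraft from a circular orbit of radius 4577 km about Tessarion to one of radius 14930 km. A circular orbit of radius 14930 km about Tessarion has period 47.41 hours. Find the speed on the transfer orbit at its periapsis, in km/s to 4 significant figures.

v = 1.228 km/s

From Kepler's third law T² = 4π²r³/μ at r = 14930 km, T = 47.41 hours = 47.41 × 3600 s = 1.70676×10^5 s: μ = 4π²r³/T² = 4510.18 km³/s².
Transfer-ellipse semi-major axis a_t = (r₁ + r₂)/2 = (4577 + 14930)/2 = 9753.5 km.
At periapsis, r = 4577 km.
Vis-viva: v = √[μ(2/r − 1/a_t)] = √[4510.18 × (2/4577 − 1/9753.5)] = 1.228 km/s.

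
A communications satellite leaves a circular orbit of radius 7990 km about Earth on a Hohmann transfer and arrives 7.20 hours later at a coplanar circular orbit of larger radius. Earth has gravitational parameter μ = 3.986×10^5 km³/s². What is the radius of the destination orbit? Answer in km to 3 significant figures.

r₂ = 52100 km

Transfer time t = 7.20 hours = 25920 s, and t = π√(a_t³/μ).
So a_t = (μ t²/π²)^(1/3) = (3.986×10^5 × (25920)² / π²)^(1/3) = 30049 km.
Since a_t = (r₁ + r₂)/2, r₂ = 2a_t − r₁ = 2×30049 − 7990 = 52108 km.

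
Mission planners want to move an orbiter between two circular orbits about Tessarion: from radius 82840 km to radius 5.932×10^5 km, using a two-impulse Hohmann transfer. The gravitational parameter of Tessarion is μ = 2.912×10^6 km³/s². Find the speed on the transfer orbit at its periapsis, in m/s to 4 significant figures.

Transfer-ellipse semi-major axis a_t = (r₁ + r₂)/2 = (82840 + 5.932×10^5)/2 = 3.3802×10^5 km.
At periapsis, r = 82840 km.
Applying v² = μ(2/r − 1/a_t): v = 7.854 km/s.

v = 7854 m/s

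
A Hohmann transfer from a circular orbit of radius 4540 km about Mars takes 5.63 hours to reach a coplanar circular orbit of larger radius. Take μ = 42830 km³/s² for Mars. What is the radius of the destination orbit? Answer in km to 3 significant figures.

Transfer time t = 5.63 hours = 20268 s, and t = π√(a_t³/μ).
So a_t = (μ t²/π²)^(1/3) = (42830 × (20268)² / π²)^(1/3) = 12125 km.
Since a_t = (r₁ + r₂)/2, r₂ = 2a_t − r₁ = 2×12125 − 4540 = 19710 km.

r₂ = 19700 km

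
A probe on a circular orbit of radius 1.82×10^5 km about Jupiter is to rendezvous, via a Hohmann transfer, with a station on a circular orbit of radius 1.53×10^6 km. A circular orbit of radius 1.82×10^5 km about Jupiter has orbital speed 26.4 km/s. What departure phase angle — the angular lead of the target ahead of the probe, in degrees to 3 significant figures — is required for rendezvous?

φ = 105°

From the circular-orbit relation v² = μ/r at r = 1.82×10^5 km: μ = v²r = (26.4)² × 1.82×10^5 = 1.26847×10^8 km³/s².
The Hohmann ellipse has a_t = (r₁ + r₂)/2 = 8.560×10^5 km.
The half-period of the transfer ellipse is t = π√(a_t³/μ) = 2.2091×10^5 s.
The target's mean motion on its circular orbit is ω₂ = √(μ/r₂³) = 5.9512×10^-6 rad/s.
Angle swept by the target during transfer: ω₂·t = 1.3147 rad = 75.33°.
The probe traverses 180° on the transfer ellipse, so the target must lead by 180° − 75.33° = 105°.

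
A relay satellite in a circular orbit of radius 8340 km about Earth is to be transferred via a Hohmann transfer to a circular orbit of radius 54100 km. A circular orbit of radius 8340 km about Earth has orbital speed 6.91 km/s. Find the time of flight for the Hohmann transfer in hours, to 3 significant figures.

From the circular-orbit relation v² = μ/r at r = 8340 km: μ = v²r = (6.91)² × 8340 = 3.98219×10^5 km³/s².
The Hohmann ellipse has a_t = (r₁ + r₂)/2 = 31220 km.
By Kepler's third law the transfer-orbit period is T = 2π√(a_t³/μ), so t = T/2 = 27460 s.
Converting: 27460 s ÷ 3600 s/hour = 7.63 hours.

t = 7.63 hours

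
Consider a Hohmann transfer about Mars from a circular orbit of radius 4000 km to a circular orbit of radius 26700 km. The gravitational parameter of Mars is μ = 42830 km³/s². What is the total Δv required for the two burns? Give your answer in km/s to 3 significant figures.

Transfer-ellipse semi-major axis a_t = (r₁ + r₂)/2 = (4000 + 26700)/2 = 15350 km.
Circular speed at r₁: v₁ = √(μ/r₁) = √(42830/4000) = 3.2722 km/s.
Transfer-orbit speed at r₁ (vis-viva): v_p = √[μ(2/r₁ − 1/a_t)] = 4.3156 km/s.
First burn Δv₁ = |v_p − v₁| = 1.043 km/s.
At r₂, v₂ = √(μ/r₂) = 1.2665 km/s.
Transfer-orbit speed at r₂: v_a = √[μ(2/r₂ − 1/a_t)] = 0.64654 km/s.
Second burn Δv₂ = |v₂ − v_a| = 0.6200 km/s.
Total Δv = Δv₁ + Δv₂ = 1.663 km/s.

Δv = 1.66 km/s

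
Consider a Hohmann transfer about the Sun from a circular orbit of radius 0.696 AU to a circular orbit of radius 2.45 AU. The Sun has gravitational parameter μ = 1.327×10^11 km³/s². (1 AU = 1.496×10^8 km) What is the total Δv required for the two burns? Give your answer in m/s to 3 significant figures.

Δv = 15200 m/s

In km: r₁ = 0.696 × 1.496×10^8 = 1.041216×10^8 km; r₂ = 2.45 × 1.496×10^8 = 3.6652×10^8 km.
Transfer-ellipse semi-major axis a_t = (r₁ + r₂)/2 = (1.041216×10^8 + 3.6652×10^8)/2 = 2.353208×10^8 km.
Circular speed at r₁: v₁ = √(μ/r₁) = √(1.327×10^11/1.041216×10^8) = 35.700 km/s.
Transfer-orbit speed at r₁ (v² = μ(2/r − 1/a)): v_p = √[μ(2/r₁ − 1/a_t)] = 44.554 km/s.
First burn Δv₁ = |v_p − v₁| = 8.8540 km/s.
At r₂, v₂ = √(μ/r₂) = 19.0277 km/s.
Transfer-orbit speed at r₂: v_a = √[μ(2/r₂ − 1/a_t)] = 12.6569 km/s.
Second burn Δv₂ = |v₂ − v_a| = 6.3708 km/s.
Total Δv = Δv₁ + Δv₂ = 15.22 km/s.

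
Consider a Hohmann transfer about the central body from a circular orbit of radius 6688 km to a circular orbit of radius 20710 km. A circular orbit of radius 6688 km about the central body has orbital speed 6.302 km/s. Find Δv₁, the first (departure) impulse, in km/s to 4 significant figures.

Δv₁ = 1.447 km/s

From the circular-orbit relation v² = μ/r at r = 6688 km: μ = v²r = (6.302)² × 6688 = 2.65615×10^5 km³/s².
Semi-major axis of the transfer orbit: a_t = (6688 + 20710)/2 = 13699 km.
Circular speed at r = 6688 km: v_c = √(μ/r) = 6.302 km/s.
Transfer-orbit speed at the same r (vis-viva, a = a_t): v_t = √[μ(2/r − 1/a_t)] = 7.749 km/s.
Δv₁ = |v_t − v_c| = |7.749 − 6.302| = 1.447 km/s.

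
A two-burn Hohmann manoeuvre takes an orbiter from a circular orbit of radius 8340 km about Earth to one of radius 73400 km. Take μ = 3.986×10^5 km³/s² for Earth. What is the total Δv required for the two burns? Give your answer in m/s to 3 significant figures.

Δv = 3630 m/s

The Hohmann ellipse has a_t = (r₁ + r₂)/2 = 40870 km.
Circular speed at r₁: v₁ = √(μ/r₁) = √(3.986×10^5/8340) = 6.9133 km/s.
Transfer-orbit speed at r₁ (vis-viva): v_p = √[μ(2/r₁ − 1/a_t)] = 9.2647 km/s.
First burn Δv₁ = |v_p − v₁| = 2.351 km/s.
At r₂, v₂ = √(μ/r₂) = 2.3303 km/s.
Transfer-orbit speed at r₂: v_a = √[μ(2/r₂ − 1/a_t)] = 1.0527 km/s.
Second burn Δv₂ = |v₂ − v_a| = 1.278 km/s.
Total Δv = Δv₁ + Δv₂ = 3.629 km/s.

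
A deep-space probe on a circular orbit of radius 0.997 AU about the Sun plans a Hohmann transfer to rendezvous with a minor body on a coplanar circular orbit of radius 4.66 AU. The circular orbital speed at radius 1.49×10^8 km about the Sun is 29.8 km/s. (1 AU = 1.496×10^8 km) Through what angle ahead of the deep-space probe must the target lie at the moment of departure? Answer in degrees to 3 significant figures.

From the circular-orbit relation v² = μ/r at r = 1.49×10^8 km: μ = v²r = (29.8)² × 1.49×10^8 = 1.32318×10^11 km³/s².
In km: r₁ = 0.997 × 1.496×10^8 = 1.491512×10^8 km; r₂ = 4.66 × 1.496×10^8 = 6.97136×10^8 km.
Semi-major axis of the transfer orbit: a_t = (1.491512×10^8 + 6.97136×10^8)/2 = 4.231436×10^8 km.
The half-period of the transfer ellipse is t = π√(a_t³/μ) = 7.5175×10^7 s.
Target angular speed ω₂ = √(μ/r₂³) = 1.9762×10^-8 rad/s.
Angle swept by the target during transfer: ω₂·t = 1.4856 rad = 85.12°.
The deep-space probe traverses 180° on the transfer ellipse, so the target must lead by 180° − 85.12° = 94.9°.

φ = 94.9°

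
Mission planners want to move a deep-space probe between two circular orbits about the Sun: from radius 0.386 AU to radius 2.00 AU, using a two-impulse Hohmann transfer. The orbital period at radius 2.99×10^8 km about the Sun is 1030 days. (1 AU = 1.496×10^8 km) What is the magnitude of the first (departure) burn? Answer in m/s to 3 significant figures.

From Kepler's third law T² = 4π²r³/μ at r = 2.99×10^8 km, T = 1030 days = 1030 × 86400 s = 8.8992×10^7 s: μ = 4π²r³/T² = 1.33251×10^11 km³/s².
In km: r₁ = 0.386 × 1.496×10^8 = 5.77456×10^7 km; r₂ = 2.00 × 1.496×10^8 = 2.992×10^8 km.
Transfer-ellipse semi-major axis a_t = (r₁ + r₂)/2 = (5.77456×10^7 + 2.992×10^8)/2 = 1.784728×10^8 km.
On the circular orbit at r = 5.77456×10^7 km, v_c = √(μ/r) = 48.04 km/s.
Transfer-orbit speed at the same r (vis-viva, a = a_t): v_t = √[μ(2/r − 1/a_t)] = 62.20 km/s.
Δv₁ = |v_t − v_c| = |62.20 − 48.04| = 14.16 km/s.

Δv₁ = 14200 m/s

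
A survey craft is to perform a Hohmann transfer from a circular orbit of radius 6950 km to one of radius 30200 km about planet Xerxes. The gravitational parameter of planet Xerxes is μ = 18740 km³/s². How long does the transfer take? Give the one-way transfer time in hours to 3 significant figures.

Transfer-ellipse semi-major axis a_t = (r₁ + r₂)/2 = (6950 + 30200)/2 = 18575 km.
By Kepler's third law the transfer-orbit period is T = 2π√(a_t³/μ), so t = T/2 = 58100 s.
Converting: 58100 s ÷ 3600 s/hour = 16.1 hours.

t = 16.1 hours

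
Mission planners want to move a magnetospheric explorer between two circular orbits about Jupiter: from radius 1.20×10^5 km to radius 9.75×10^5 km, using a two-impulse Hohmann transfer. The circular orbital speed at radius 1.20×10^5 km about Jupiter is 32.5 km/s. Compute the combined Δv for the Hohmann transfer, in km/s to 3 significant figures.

Δv = 16.9 km/s

From the circular-orbit relation v² = μ/r at r = 1.20×10^5 km: μ = v²r = (32.5)² × 1.20×10^5 = 1.26750×10^8 km³/s².
Semi-major axis of the transfer orbit: a_t = (1.200×10^5 + 9.750×10^5)/2 = 5.475×10^5 km.
At r₁ the circular-orbit speed is v₁ = √(μ/r₁) = 32.50 km/s.
On the transfer ellipse at r₁, vis-viva equation gives v_p = √[μ(2/r₁ − 1/a_t)] = 43.37 km/s.
First burn Δv₁ = |v_p − v₁| = 10.87 km/s.
Circular speed at r₂: v₂ = √(μ/r₂) = 11.402 km/s.
Transfer-orbit speed at r₂: v_a = √[μ(2/r₂ − 1/a_t)] = 5.3379 km/s.
Second burn Δv₂ = |v₂ − v_a| = 6.064 km/s.
Δv = Δv₁ + Δv₂ = 10.87 + 6.064 = 16.93 km/s.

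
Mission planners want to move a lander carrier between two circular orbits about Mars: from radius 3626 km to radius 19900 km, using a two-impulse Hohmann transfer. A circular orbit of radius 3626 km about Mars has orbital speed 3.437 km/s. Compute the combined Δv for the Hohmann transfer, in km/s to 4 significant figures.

Δv = 1.686 km/s

From the circular-orbit relation v² = μ/r at r = 3626 km: μ = v²r = (3.437)² × 3626 = 42833.8 km³/s².
Semi-major axis of the transfer orbit: a_t = (3626 + 19900)/2 = 11763 km.
At r₁ the circular-orbit speed is v₁ = √(μ/r₁) = 3.437 km/s.
Transfer-orbit speed at r₁ (v² = μ(2/r − 1/a)): v_p = √[μ(2/r₁ − 1/a_t)] = 4.470 km/s.
First burn Δv₁ = |v_p − v₁| = 1.033 km/s.
At r₂, v₂ = √(μ/r₂) = 1.46712 km/s.
Transfer-orbit speed at r₂: v_a = √[μ(2/r₂ − 1/a_t)] = 0.814557 km/s.
Second burn Δv₂ = |v₂ − v_a| = 0.6526 km/s.
Δv = Δv₁ + Δv₂ = 1.033 + 0.6526 = 1.686 km/s.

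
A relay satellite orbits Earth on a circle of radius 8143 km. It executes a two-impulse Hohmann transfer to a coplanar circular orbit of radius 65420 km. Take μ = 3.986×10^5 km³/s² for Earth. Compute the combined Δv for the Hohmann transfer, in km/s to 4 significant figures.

Transfer-ellipse semi-major axis a_t = (r₁ + r₂)/2 = (8143 + 65420)/2 = 36781.5 km.
At r₁ the circular-orbit speed is v₁ = √(μ/r₁) = 6.9964 km/s.
On the transfer ellipse at r₁, v² = μ(2/r − 1/a) gives v_p = √[μ(2/r₁ − 1/a_t)] = 9.3308 km/s.
First burn Δv₁ = |v_p − v₁| = 2.334 km/s.
At r₂, v₂ = √(μ/r₂) = 2.468 km/s.
Transfer-orbit speed at r₂: v_a = √[μ(2/r₂ − 1/a_t)] = 1.161 km/s.
Second burn Δv₂ = |v₂ − v_a| = 1.307 km/s.
Total Δv = Δv₁ + Δv₂ = 3.641 km/s.

Δv = 3.641 km/s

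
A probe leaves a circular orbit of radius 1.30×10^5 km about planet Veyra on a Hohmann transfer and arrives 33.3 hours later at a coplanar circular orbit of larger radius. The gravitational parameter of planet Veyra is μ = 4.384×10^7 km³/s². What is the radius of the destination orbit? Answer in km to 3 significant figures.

Transfer time t = 33.3 hours = 1.1988×10^5 s, and t = π√(a_t³/μ).
So a_t = (μ t²/π²)^(1/3) = (4.384×10^7 × (1.1988×10^5)² / π²)^(1/3) = 3.9966×10^5 km.
Since a_t = (r₁ + r₂)/2, r₂ = 2a_t − r₁ = 2×3.9966×10^5 − 1.300×10^5 = 6.6932×10^5 km.

r₂ = 6.69×10^5 km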